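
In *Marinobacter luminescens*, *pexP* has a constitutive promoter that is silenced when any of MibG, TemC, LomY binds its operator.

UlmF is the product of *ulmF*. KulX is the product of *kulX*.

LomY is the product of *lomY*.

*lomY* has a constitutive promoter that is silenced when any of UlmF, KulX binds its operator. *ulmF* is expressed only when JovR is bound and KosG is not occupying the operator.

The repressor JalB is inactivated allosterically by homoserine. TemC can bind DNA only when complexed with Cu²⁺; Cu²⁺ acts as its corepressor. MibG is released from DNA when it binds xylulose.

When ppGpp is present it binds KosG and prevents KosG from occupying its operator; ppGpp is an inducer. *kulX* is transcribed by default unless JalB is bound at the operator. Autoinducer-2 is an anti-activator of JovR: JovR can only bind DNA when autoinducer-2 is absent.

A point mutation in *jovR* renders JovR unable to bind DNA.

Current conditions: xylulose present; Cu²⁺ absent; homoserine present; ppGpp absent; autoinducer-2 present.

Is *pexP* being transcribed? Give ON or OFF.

ON

Xylulose is present, so MibG is inactive.
Cu²⁺ is absent, so TemC is inactive.
JovR is non-functional in this strain, so it has no effect.
ppGpp is absent, so KosG is active.
With repressor KosG bound, *ulmF* is not transcribed.
So UlmF is not produced.
Homoserine is present, so JalB is inactive.
With no repressor bound, *kulX* is transcribed.
So KulX is produced and active.
With repressor KulX bound, *lomY* is not transcribed.
So LomY is not produced.
With no repressor bound, *pexP* is transcribed.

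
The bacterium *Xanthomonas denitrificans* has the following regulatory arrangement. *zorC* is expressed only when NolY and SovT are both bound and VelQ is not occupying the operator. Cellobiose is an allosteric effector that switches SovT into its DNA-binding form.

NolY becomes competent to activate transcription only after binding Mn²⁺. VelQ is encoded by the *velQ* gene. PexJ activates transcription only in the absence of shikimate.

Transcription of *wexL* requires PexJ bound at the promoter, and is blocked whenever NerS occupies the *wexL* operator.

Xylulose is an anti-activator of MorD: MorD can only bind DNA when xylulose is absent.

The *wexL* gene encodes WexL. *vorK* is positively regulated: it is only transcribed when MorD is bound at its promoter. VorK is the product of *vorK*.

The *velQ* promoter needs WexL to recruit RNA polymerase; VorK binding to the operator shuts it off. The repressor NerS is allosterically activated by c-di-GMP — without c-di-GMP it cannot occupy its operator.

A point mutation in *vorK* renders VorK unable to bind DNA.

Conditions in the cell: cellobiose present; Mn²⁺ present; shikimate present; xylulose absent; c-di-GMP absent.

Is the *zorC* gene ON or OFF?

ON

Mn²⁺ is present, so NolY is active.
Shikimate is present, so PexJ is inactive.
c-di-GMP is absent, so NerS is inactive.
Required activator PexJ is absent, so *wexL* is not transcribed.
So WexL is not produced.
VorK is non-functional in this strain, so it has no effect.
Required activator WexL is absent, so *velQ* is not transcribed.
So VelQ is not produced.
Cellobiose is present, so SovT is active.
No repressor is bound and NolY and SovT are active, so *zorC* is transcribed.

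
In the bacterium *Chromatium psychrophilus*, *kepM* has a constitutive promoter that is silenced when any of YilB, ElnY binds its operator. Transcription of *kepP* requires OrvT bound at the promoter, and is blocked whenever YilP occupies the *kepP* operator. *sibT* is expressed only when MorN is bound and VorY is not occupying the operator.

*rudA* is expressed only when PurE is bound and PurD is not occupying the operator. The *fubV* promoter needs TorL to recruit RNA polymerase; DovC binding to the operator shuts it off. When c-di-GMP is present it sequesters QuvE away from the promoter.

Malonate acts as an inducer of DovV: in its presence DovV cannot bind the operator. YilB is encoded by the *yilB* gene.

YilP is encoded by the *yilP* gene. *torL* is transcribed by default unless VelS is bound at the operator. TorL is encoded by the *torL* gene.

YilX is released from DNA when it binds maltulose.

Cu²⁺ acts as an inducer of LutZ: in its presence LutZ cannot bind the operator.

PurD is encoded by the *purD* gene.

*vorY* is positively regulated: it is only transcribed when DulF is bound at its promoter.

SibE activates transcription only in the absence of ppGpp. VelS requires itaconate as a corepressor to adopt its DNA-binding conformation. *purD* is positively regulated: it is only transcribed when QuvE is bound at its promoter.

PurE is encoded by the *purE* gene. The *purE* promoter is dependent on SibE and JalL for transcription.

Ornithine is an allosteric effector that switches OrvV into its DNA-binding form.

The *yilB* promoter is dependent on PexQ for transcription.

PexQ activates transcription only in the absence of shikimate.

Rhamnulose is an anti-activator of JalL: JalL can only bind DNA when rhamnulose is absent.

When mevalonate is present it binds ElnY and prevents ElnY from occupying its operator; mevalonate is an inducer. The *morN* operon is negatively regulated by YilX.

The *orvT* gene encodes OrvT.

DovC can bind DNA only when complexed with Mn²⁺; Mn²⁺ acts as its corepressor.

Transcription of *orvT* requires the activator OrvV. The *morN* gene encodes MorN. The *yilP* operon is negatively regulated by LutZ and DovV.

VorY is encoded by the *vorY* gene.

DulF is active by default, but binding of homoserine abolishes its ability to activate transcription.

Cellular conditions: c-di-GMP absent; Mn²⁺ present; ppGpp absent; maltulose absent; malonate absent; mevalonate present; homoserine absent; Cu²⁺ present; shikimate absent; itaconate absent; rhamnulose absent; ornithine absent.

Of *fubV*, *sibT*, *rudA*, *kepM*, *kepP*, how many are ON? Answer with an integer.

Mn²⁺ is present, so DovC is active.
Itaconate is absent, so VelS is inactive.
With no repressor bound, *torL* is transcribed.
So TorL is produced and active.
With repressor DovC bound, *fubV* is not transcribed.
→ *fubV* is OFF.
Homoserine is absent, so DulF is active.
No repressor is bound and DulF is active, so *vorY* is transcribed.
So VorY is produced and active.
Maltulose is absent, so YilX is active.
With repressor YilX bound, *morN* is not transcribed.
So MorN is not produced.
With repressor VorY bound, *sibT* is not transcribed.
→ *sibT* is OFF.
ppGpp is absent, so SibE is active.
Rhamnulose is absent, so JalL is active.
No repressor is bound and SibE and JalL are active, so *purE* is transcribed.
So PurE is produced and active.
c-di-GMP is absent, so QuvE is active.
No repressor is bound and QuvE is active, so *purD* is transcribed.
So PurD is produced and active.
With repressor PurD bound, *rudA* is not transcribed.
→ *rudA* is OFF.
Shikimate is absent, so PexQ is active.
No repressor is bound and PexQ is active, so *yilB* is transcribed.
So YilB is produced and active.
Mevalonate is present, so ElnY is inactive.
With repressor YilB bound, *kepM* is not transcribed.
→ *kepM* is OFF.
Ornithine is absent, so OrvV is inactive.
Required activator OrvV is absent, so *orvT* is not transcribed.
So OrvT is not produced.
Cu²⁺ is present, so LutZ is inactive.
Malonate is absent, so DovV is active.
With repressor DovV bound, *yilP* is not transcribed.
So YilP is not produced.
Required activator OrvT is absent, so *kepP* is not transcribed.
→ *kepP* is OFF.
0 of the 5 genes are transcribed.

0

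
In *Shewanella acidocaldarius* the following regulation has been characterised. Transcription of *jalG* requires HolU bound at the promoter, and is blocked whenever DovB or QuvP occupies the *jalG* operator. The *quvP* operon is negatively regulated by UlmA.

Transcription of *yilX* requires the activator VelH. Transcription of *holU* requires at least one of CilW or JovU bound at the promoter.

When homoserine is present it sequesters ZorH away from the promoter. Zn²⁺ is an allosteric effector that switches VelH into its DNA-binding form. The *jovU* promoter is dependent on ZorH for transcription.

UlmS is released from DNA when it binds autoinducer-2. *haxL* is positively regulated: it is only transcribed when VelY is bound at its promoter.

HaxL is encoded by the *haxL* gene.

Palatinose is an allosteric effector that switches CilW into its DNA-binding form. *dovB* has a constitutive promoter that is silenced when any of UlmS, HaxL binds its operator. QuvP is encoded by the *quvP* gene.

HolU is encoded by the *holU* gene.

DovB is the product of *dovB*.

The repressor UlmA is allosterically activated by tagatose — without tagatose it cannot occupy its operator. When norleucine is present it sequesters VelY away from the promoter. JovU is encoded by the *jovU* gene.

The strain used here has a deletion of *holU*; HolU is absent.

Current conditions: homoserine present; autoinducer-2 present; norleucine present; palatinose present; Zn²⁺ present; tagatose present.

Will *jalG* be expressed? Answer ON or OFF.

Autoinducer-2 is present, so UlmS is inactive.
Norleucine is present, so VelY is inactive.
Required activator VelY is absent, so *haxL* is not transcribed.
So HaxL is not produced.
With no repressor bound, *dovB* is transcribed.
So DovB is produced and active.
HolU is non-functional in this strain, so it has no effect.
Tagatose is present, so UlmA is active.
With repressor UlmA bound, *quvP* is not transcribed.
So QuvP is not produced.
With repressor DovB bound, *jalG* is not transcribed.

OFF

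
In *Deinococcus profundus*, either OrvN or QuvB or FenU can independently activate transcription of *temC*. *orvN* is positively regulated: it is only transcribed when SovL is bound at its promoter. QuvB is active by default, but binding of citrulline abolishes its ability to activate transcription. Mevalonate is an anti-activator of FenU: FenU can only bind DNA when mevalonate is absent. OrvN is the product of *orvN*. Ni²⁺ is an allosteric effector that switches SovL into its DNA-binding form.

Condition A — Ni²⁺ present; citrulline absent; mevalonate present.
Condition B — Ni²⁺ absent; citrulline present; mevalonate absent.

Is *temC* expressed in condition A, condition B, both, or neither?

both

Condition A:
Ni²⁺ is present, so SovL is active.
No repressor is bound and SovL is active, so *orvN* is transcribed.
So OrvN is produced and active.
Citrulline is absent, so QuvB is active.
Mevalonate is present, so FenU is inactive.
Activator OrvN is present, so *temC* is transcribed.
→ *temC* is ON in A.
Condition B:
Ni²⁺ is absent, so SovL is inactive.
Required activator SovL is absent, so *orvN* is not transcribed.
So OrvN is not produced.
Citrulline is present, so QuvB is inactive.
Mevalonate is absent, so FenU is active.
Activator FenU is present, so *temC* is transcribed.
→ *temC* is ON in B.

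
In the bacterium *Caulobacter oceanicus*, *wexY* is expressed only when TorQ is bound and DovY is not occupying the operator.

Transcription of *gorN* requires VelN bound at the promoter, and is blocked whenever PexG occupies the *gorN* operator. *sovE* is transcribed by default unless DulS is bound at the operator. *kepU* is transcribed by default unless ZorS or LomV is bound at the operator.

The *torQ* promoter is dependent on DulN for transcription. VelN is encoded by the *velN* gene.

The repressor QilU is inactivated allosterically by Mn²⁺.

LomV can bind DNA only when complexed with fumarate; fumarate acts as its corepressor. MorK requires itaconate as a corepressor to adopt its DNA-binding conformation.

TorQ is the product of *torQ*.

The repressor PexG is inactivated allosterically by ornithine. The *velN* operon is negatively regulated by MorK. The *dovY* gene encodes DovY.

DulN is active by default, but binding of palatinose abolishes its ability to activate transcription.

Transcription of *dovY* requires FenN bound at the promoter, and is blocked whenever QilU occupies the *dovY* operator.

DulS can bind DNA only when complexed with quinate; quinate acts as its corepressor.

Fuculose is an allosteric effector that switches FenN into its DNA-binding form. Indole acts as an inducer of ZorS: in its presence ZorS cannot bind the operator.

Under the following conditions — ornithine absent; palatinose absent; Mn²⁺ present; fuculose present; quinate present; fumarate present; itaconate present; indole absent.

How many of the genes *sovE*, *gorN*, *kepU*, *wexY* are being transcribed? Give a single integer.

0

Quinate is present, so DulS is active.
With repressor DulS bound, *sovE* is not transcribed.
→ *sovE* is OFF.
Ornithine is absent, so PexG is active.
Itaconate is present, so MorK is active.
With repressor MorK bound, *velN* is not transcribed.
So VelN is not produced.
With repressor PexG bound, *gorN* is not transcribed.
→ *gorN* is OFF.
Indole is absent, so ZorS is active.
Fumarate is present, so LomV is active.
With repressor ZorS bound, *kepU* is not transcribed.
→ *kepU* is OFF.
Mn²⁺ is present, so QilU is inactive.
Fuculose is present, so FenN is active.
No repressor is bound and FenN is active, so *dovY* is transcribed.
So DovY is produced and active.
Palatinose is absent, so DulN is active.
No repressor is bound and DulN is active, so *torQ* is transcribed.
So TorQ is produced and active.
With repressor DovY bound, *wexY* is not transcribed.
→ *wexY* is OFF.
0 of the 4 genes are transcribed.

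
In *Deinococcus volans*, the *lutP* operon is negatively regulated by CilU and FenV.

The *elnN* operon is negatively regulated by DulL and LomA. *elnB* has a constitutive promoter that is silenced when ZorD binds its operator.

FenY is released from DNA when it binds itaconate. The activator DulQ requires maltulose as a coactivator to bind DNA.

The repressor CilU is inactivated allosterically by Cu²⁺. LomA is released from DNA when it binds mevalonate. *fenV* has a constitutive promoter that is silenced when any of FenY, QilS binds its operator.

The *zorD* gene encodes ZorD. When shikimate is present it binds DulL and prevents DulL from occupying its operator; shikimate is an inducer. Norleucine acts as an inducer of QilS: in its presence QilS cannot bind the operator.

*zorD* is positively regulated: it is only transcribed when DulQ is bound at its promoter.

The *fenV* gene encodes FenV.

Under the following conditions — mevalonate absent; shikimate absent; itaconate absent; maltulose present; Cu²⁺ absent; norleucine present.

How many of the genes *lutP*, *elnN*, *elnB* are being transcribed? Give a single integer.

0

Cu²⁺ is absent, so CilU is active.
Itaconate is absent, so FenY is active.
Norleucine is present, so QilS is inactive.
With repressor FenY bound, *fenV* is not transcribed.
So FenV is not produced.
With repressor CilU bound, *lutP* is not transcribed.
→ *lutP* is OFF.
Shikimate is absent, so DulL is active.
Mevalonate is absent, so LomA is active.
With repressor DulL bound, *elnN* is not transcribed.
→ *elnN* is OFF.
Maltulose is present, so DulQ is active.
No repressor is bound and DulQ is active, so *zorD* is transcribed.
So ZorD is produced and active.
With repressor ZorD bound, *elnB* is not transcribed.
→ *elnB* is OFF.
0 of the 3 genes are transcribed.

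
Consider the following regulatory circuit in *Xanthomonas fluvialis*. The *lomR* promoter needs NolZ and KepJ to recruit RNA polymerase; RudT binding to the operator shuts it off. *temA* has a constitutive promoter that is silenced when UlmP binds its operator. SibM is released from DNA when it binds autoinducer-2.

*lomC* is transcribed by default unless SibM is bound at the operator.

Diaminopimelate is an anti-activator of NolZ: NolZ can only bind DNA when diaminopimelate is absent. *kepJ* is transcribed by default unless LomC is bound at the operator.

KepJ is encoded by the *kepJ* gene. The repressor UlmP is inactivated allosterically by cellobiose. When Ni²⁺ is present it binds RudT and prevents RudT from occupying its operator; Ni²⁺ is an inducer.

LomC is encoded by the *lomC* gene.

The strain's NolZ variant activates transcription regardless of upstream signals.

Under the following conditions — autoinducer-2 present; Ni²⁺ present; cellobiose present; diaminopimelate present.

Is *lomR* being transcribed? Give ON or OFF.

Ni²⁺ is present, so RudT is inactive.
NolZ is constitutively active in this strain.
Autoinducer-2 is present, so SibM is inactive.
With no repressor bound, *lomC* is transcribed.
So LomC is produced and active.
With repressor LomC bound, *kepJ* is not transcribed.
So KepJ is not produced.
Required activator KepJ is absent, so *lomR* is not transcribed.

OFF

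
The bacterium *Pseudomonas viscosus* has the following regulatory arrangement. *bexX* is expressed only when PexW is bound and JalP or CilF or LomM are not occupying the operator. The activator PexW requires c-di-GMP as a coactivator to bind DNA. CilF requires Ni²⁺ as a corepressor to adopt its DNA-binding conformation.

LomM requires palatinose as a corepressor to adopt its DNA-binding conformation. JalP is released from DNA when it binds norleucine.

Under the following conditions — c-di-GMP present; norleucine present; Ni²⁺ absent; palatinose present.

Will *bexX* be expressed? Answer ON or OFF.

Norleucine is present, so JalP is inactive.
Ni²⁺ is absent, so CilF is inactive.
c-di-GMP is present, so PexW is active.
Palatinose is present, so LomM is active.
With repressor LomM bound, *bexX* is not transcribed.

OFF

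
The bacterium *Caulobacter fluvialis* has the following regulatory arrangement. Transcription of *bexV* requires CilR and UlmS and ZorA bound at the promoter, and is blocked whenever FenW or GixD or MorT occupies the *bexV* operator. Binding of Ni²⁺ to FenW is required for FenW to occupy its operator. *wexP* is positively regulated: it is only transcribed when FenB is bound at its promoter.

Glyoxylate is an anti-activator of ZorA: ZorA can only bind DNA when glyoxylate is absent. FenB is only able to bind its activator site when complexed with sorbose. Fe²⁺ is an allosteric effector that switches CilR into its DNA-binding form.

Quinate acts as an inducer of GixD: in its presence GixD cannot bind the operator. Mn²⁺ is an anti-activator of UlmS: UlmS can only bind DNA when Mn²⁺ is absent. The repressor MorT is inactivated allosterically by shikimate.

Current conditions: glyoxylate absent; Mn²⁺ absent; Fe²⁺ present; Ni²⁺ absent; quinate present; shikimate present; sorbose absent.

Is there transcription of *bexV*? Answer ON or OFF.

ON

Ni²⁺ is absent, so FenW is inactive.
Fe²⁺ is present, so CilR is active.
Mn²⁺ is absent, so UlmS is active.
Quinate is present, so GixD is inactive.
Glyoxylate is absent, so ZorA is active.
Shikimate is present, so MorT is inactive.
No repressor is bound and CilR and UlmS and ZorA are active, so *bexV* is transcribed.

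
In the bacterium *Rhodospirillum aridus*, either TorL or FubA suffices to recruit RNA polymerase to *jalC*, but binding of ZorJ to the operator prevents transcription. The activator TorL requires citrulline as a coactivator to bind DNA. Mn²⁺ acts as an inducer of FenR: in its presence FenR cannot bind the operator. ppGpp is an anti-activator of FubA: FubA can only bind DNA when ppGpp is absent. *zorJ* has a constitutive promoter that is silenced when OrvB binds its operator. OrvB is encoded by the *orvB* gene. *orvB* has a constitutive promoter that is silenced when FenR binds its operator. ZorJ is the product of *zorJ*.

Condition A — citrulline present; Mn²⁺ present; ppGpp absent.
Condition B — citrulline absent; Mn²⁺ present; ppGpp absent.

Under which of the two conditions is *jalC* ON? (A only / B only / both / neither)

Condition A:
Citrulline is present, so TorL is active.
Mn²⁺ is present, so FenR is inactive.
With no repressor bound, *orvB* is transcribed.
So OrvB is produced and active.
With repressor OrvB bound, *zorJ* is not transcribed.
So ZorJ is not produced.
ppGpp is absent, so FubA is active.
Activator TorL is present, so *jalC* is transcribed.
→ *jalC* is ON in A.
Condition B:
Citrulline is absent, so TorL is inactive.
Mn²⁺ is present, so FenR is inactive.
With no repressor bound, *orvB* is transcribed.
So OrvB is produced and active.
With repressor OrvB bound, *zorJ* is not transcribed.
So ZorJ is not produced.
ppGpp is absent, so FubA is active.
Activator FubA is present, so *jalC* is transcribed.
→ *jalC* is ON in B.

both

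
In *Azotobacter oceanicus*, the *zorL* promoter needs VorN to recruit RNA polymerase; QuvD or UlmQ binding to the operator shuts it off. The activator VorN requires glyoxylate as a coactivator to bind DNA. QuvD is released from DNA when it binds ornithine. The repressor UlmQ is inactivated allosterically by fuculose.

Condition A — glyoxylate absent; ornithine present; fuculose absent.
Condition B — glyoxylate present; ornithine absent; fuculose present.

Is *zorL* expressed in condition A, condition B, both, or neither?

neither

Condition A:
Glyoxylate is absent, so VorN is inactive.
Ornithine is present, so QuvD is inactive.
Fuculose is absent, so UlmQ is active.
With repressor UlmQ bound, *zorL* is not transcribed.
→ *zorL* is OFF in A.
Condition B:
Glyoxylate is present, so VorN is active.
Ornithine is absent, so QuvD is active.
Fuculose is present, so UlmQ is inactive.
With repressor QuvD bound, *zorL* is not transcribed.
→ *zorL* is OFF in B.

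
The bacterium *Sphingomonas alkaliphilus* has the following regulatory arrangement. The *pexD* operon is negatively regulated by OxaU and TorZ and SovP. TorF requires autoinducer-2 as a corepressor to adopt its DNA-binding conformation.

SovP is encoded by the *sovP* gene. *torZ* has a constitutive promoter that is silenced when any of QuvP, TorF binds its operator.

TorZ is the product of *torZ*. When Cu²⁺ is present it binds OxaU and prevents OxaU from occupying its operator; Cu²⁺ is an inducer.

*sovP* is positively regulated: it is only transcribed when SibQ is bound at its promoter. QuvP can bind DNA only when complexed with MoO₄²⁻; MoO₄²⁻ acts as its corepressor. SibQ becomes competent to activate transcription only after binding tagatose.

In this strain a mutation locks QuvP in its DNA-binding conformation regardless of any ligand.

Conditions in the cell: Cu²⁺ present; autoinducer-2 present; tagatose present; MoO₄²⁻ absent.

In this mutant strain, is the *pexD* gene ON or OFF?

OFF

Cu²⁺ is present, so OxaU is inactive.
QuvP is constitutively active in this strain.
Autoinducer-2 is present, so TorF is active.
With repressor QuvP bound, *torZ* is not transcribed.
So TorZ is not produced.
Tagatose is present, so SibQ is active.
No repressor is bound and SibQ is active, so *sovP* is transcribed.
So SovP is produced and active.
With repressor SovP bound, *pexD* is not transcribed.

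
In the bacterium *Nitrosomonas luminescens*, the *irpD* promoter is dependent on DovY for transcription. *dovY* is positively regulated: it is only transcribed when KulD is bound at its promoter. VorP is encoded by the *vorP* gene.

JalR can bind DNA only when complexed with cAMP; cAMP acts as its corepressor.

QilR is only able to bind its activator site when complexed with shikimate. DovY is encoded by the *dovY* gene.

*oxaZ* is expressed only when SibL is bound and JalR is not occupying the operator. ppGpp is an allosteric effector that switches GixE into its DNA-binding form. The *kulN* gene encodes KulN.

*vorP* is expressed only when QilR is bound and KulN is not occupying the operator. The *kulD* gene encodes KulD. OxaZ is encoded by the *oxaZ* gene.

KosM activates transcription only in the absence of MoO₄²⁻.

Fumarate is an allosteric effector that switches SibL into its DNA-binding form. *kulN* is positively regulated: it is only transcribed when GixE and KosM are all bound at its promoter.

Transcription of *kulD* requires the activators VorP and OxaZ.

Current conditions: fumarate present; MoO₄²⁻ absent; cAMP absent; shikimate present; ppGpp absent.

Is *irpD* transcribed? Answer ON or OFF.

ppGpp is absent, so GixE is inactive.
MoO₄²⁻ is absent, so KosM is active.
Required activator GixE is absent, so *kulN* is not transcribed.
So KulN is not produced.
Shikimate is present, so QilR is active.
No repressor is bound and QilR is active, so *vorP* is transcribed.
So VorP is produced and active.
cAMP is absent, so JalR is inactive.
Fumarate is present, so SibL is active.
No repressor is bound and SibL is active, so *oxaZ* is transcribed.
So OxaZ is produced and active.
No repressor is bound and VorP and OxaZ are active, so *kulD* is transcribed.
So KulD is produced and active.
No repressor is bound and KulD is active, so *dovY* is transcribed.
So DovY is produced and active.
No repressor is bound and DovY is active, so *irpD* is transcribed.

ON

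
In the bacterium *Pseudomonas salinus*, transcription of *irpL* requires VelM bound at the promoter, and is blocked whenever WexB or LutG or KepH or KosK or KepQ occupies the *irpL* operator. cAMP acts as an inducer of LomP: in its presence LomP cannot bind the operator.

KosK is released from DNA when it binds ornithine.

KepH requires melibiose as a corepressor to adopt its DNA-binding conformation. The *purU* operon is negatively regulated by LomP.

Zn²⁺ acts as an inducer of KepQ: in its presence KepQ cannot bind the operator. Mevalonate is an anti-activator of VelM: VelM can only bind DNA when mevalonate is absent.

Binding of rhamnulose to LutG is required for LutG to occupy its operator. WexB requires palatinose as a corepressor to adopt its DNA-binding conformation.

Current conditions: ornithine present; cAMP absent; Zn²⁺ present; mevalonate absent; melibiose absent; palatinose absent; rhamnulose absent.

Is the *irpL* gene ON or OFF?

Palatinose is absent, so WexB is inactive.
Mevalonate is absent, so VelM is active.
Rhamnulose is absent, so LutG is inactive.
Melibiose is absent, so KepH is inactive.
Ornithine is present, so KosK is inactive.
Zn²⁺ is present, so KepQ is inactive.
No repressor is bound and VelM is active, so *irpL* is transcribed.

ON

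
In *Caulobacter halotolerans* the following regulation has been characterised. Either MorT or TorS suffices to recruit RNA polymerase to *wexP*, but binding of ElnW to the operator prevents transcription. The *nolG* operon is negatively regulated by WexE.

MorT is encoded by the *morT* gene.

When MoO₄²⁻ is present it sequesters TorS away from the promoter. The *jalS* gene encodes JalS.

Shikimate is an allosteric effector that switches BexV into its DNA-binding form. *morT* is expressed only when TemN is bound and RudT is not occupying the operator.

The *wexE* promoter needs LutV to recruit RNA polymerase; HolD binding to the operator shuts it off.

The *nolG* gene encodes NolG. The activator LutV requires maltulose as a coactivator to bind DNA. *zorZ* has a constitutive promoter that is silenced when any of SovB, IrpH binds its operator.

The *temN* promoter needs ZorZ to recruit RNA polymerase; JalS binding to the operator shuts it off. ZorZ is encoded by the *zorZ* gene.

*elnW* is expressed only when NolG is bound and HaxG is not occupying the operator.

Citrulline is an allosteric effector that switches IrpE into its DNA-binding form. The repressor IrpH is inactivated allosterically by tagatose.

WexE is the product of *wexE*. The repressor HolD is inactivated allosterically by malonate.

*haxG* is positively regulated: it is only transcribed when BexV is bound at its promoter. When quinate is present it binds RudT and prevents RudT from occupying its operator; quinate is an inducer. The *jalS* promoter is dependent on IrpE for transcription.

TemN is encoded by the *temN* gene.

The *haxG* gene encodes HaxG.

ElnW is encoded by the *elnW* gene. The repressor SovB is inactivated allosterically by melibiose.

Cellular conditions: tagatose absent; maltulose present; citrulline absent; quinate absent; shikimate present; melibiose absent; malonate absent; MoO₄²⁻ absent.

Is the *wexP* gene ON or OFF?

Maltulose is present, so LutV is active.
Malonate is absent, so HolD is active.
With repressor HolD bound, *wexE* is not transcribed.
So WexE is not produced.
With no repressor bound, *nolG* is transcribed.
So NolG is produced and active.
Shikimate is present, so BexV is active.
No repressor is bound and BexV is active, so *haxG* is transcribed.
So HaxG is produced and active.
With repressor HaxG bound, *elnW* is not transcribed.
So ElnW is not produced.
Quinate is absent, so RudT is active.
Citrulline is absent, so IrpE is inactive.
Required activator IrpE is absent, so *jalS* is not transcribed.
So JalS is not produced.
Melibiose is absent, so SovB is active.
Tagatose is absent, so IrpH is active.
With repressor SovB bound, *zorZ* is not transcribed.
So ZorZ is not produced.
Required activator ZorZ is absent, so *temN* is not transcribed.
So TemN is not produced.
With repressor RudT bound, *morT* is not transcribed.
So MorT is not produced.
MoO₄²⁻ is absent, so TorS is active.
Activator TorS is present, so *wexP* is transcribed.

ON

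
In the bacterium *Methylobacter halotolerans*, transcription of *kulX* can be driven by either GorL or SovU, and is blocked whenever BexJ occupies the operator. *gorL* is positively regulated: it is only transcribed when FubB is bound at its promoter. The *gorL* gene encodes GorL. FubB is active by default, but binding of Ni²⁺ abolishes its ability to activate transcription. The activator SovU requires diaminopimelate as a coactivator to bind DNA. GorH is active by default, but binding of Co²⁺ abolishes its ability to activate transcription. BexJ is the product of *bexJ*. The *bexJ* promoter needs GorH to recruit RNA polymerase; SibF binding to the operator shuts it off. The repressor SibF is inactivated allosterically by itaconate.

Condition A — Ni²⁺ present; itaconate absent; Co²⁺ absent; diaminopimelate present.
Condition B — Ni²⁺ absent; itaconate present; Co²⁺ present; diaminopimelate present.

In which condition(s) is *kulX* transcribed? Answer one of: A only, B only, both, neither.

Condition A:
Ni²⁺ is present, so FubB is inactive.
Required activator FubB is absent, so *gorL* is not transcribed.
So GorL is not produced.
Itaconate is absent, so SibF is active.
Co²⁺ is absent, so GorH is active.
With repressor SibF bound, *bexJ* is not transcribed.
So BexJ is not produced.
Diaminopimelate is present, so SovU is active.
Activator SovU is present, so *kulX* is transcribed.
→ *kulX* is ON in A.
Condition B:
Ni²⁺ is absent, so FubB is active.
No repressor is bound and FubB is active, so *gorL* is transcribed.
So GorL is produced and active.
Itaconate is present, so SibF is inactive.
Co²⁺ is present, so GorH is inactive.
Required activator GorH is absent, so *bexJ* is not transcribed.
So BexJ is not produced.
Diaminopimelate is present, so SovU is active.
Activator GorL is present, so *kulX* is transcribed.
→ *kulX* is ON in B.

both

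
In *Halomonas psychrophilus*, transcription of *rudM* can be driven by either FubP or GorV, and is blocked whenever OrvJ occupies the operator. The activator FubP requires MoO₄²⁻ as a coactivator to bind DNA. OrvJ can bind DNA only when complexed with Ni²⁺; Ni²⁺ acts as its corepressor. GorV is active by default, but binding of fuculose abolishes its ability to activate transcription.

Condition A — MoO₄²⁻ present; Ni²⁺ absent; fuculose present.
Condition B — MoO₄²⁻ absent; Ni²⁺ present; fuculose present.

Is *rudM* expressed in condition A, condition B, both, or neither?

Condition A:
MoO₄²⁻ is present, so FubP is active.
Ni²⁺ is absent, so OrvJ is inactive.
Fuculose is present, so GorV is inactive.
Activator FubP is present, so *rudM* is transcribed.
→ *rudM* is ON in A.
Condition B:
MoO₄²⁻ is absent, so FubP is inactive.
Ni²⁺ is present, so OrvJ is active.
Fuculose is present, so GorV is inactive.
With repressor OrvJ bound, *rudM* is not transcribed.
→ *rudM* is OFF in B.

A only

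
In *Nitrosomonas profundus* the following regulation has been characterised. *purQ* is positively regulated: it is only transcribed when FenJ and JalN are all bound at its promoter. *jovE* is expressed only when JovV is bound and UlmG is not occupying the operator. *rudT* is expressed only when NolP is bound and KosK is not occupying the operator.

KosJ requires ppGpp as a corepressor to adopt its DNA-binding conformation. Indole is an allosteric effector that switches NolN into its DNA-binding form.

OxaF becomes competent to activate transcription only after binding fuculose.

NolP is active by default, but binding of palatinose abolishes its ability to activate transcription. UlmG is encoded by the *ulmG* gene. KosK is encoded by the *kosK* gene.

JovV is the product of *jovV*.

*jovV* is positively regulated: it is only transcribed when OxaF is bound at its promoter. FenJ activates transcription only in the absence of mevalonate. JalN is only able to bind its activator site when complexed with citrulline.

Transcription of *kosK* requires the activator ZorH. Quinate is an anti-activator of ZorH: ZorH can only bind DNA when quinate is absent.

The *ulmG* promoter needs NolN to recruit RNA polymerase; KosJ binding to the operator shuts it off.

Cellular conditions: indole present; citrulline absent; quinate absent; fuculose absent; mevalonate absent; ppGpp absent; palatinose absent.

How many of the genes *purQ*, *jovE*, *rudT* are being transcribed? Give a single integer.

Mevalonate is absent, so FenJ is active.
Citrulline is absent, so JalN is inactive.
Required activator JalN is absent, so *purQ* is not transcribed.
→ *purQ* is OFF.
ppGpp is absent, so KosJ is inactive.
Indole is present, so NolN is active.
No repressor is bound and NolN is active, so *ulmG* is transcribed.
So UlmG is produced and active.
Fuculose is absent, so OxaF is inactive.
Required activator OxaF is absent, so *jovV* is not transcribed.
So JovV is not produced.
With repressor UlmG bound, *jovE* is not transcribed.
→ *jovE* is OFF.
Quinate is absent, so ZorH is active.
No repressor is bound and ZorH is active, so *kosK* is transcribed.
So KosK is produced and active.
Palatinose is absent, so NolP is active.
With repressor KosK bound, *rudT* is not transcribed.
→ *rudT* is OFF.
0 of the 3 genes are transcribed.

0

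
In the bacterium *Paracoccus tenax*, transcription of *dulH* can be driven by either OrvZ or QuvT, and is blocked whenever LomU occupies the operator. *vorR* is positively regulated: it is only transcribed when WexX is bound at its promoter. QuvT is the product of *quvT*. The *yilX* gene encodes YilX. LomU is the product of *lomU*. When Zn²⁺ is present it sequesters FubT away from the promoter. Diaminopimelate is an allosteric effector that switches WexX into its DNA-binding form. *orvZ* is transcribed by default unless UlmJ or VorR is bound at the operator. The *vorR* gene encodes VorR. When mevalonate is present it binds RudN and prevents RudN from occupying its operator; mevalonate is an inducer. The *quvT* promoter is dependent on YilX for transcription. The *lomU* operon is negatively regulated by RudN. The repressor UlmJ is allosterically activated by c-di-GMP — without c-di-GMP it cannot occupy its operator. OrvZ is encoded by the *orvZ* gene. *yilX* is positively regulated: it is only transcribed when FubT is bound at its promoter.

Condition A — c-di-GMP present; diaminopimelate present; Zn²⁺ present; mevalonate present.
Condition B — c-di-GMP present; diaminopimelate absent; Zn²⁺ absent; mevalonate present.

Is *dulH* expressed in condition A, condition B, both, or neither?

Condition A:
c-di-GMP is present, so UlmJ is active.
Diaminopimelate is present, so WexX is active.
No repressor is bound and WexX is active, so *vorR* is transcribed.
So VorR is produced and active.
With repressor UlmJ bound, *orvZ* is not transcribed.
So OrvZ is not produced.
Zn²⁺ is present, so FubT is inactive.
Required activator FubT is absent, so *yilX* is not transcribed.
So YilX is not produced.
Required activator YilX is absent, so *quvT* is not transcribed.
So QuvT is not produced.
Mevalonate is present, so RudN is inactive.
With no repressor bound, *lomU* is transcribed.
So LomU is produced and active.
With repressor LomU bound, *dulH* is not transcribed.
→ *dulH* is OFF in A.
Condition B:
c-di-GMP is present, so UlmJ is active.
Diaminopimelate is absent, so WexX is inactive.
Required activator WexX is absent, so *vorR* is not transcribed.
So VorR is not produced.
With repressor UlmJ bound, *orvZ* is not transcribed.
So OrvZ is not produced.
Zn²⁺ is absent, so FubT is active.
No repressor is bound and FubT is active, so *yilX* is transcribed.
So YilX is produced and active.
No repressor is bound and YilX is active, so *quvT* is transcribed.
So QuvT is produced and active.
Mevalonate is present, so RudN is inactive.
With no repressor bound, *lomU* is transcribed.
So LomU is produced and active.
With repressor LomU bound, *dulH* is not transcribed.
→ *dulH* is OFF in B.

neither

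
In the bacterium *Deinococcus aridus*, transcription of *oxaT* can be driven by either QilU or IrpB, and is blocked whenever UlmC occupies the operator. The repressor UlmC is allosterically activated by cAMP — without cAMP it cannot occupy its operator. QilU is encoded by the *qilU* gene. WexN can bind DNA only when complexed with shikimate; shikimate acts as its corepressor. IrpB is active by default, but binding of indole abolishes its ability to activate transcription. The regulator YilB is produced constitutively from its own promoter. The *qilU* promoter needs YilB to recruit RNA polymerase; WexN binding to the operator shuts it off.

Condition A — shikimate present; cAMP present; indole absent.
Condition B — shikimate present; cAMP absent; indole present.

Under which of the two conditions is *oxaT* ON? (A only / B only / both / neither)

neither

Condition A:
YilB is produced constitutively and is active.
Shikimate is present, so WexN is active.
With repressor WexN bound, *qilU* is not transcribed.
So QilU is not produced.
cAMP is present, so UlmC is active.
Indole is absent, so IrpB is active.
With repressor UlmC bound, *oxaT* is not transcribed.
→ *oxaT* is OFF in A.
Condition B:
YilB is produced constitutively and is active.
Shikimate is present, so WexN is active.
With repressor WexN bound, *qilU* is not transcribed.
So QilU is not produced.
cAMP is absent, so UlmC is inactive.
Indole is present, so IrpB is inactive.
No activator is available at the *oxaT* promoter, so *oxaT* is not transcribed.
→ *oxaT* is OFF in B.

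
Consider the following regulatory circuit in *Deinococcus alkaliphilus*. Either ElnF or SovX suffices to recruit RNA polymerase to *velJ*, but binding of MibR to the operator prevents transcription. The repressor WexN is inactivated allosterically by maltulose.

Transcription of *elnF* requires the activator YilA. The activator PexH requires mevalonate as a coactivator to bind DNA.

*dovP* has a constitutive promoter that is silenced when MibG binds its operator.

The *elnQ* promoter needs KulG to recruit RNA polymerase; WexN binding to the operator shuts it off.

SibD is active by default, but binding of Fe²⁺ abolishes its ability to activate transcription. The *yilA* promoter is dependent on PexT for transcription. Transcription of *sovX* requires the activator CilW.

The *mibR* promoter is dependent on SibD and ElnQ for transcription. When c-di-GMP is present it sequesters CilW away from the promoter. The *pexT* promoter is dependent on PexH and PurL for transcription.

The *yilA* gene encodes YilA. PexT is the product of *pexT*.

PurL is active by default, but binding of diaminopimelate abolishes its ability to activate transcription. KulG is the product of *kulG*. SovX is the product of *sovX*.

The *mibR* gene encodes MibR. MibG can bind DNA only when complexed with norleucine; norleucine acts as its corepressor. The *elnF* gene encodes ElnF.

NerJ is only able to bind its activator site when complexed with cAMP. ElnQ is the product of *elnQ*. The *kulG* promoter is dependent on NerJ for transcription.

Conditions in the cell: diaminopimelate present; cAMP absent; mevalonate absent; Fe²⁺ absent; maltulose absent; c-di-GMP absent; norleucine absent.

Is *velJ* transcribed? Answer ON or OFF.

ON

Mevalonate is absent, so PexH is inactive.
Diaminopimelate is present, so PurL is inactive.
Required activator PexH is absent, so *pexT* is not transcribed.
So PexT is not produced.
Required activator PexT is absent, so *yilA* is not transcribed.
So YilA is not produced.
Required activator YilA is absent, so *elnF* is not transcribed.
So ElnF is not produced.
Fe²⁺ is absent, so SibD is active.
cAMP is absent, so NerJ is inactive.
Required activator NerJ is absent, so *kulG* is not transcribed.
So KulG is not produced.
Maltulose is absent, so WexN is active.
With repressor WexN bound, *elnQ* is not transcribed.
So ElnQ is not produced.
Required activator ElnQ is absent, so *mibR* is not transcribed.
So MibR is not produced.
c-di-GMP is absent, so CilW is active.
No repressor is bound and CilW is active, so *sovX* is transcribed.
So SovX is produced and active.
Activator SovX is present, so *velJ* is transcribed.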